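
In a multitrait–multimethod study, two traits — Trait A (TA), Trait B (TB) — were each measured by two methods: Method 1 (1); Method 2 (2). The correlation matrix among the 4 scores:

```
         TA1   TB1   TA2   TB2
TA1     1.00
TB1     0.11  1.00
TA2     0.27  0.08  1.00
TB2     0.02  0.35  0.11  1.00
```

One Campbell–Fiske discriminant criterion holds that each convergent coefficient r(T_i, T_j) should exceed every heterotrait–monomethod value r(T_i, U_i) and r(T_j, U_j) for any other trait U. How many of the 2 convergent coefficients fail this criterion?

0

Checking each validity diagonal entry against its comparison values:
TA (methods 1·2): 0.27 vs {0.11, 0.11} → pass.
TB (methods 1·2): 0.35 vs {0.11, 0.11} → pass.
0 of 2 fail.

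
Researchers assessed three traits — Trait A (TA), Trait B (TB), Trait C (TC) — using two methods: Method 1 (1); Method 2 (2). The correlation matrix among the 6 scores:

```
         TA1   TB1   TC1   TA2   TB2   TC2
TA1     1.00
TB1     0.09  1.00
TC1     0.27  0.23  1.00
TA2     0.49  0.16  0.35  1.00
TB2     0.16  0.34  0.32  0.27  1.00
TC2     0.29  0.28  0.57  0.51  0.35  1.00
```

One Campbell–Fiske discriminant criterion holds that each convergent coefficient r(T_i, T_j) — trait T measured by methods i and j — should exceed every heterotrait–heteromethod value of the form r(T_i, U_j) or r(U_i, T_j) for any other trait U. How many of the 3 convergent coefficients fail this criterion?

Convergent coefficients and their comparison sets:
TA (methods 1·2): 0.49 vs {0.16, 0.16, 0.29, 0.35} → pass.
TB (methods 1·2): 0.34 vs {0.16, 0.16, 0.28, 0.32} → pass.
TC (methods 1·2): 0.57 vs {0.35, 0.29, 0.32, 0.28} → pass.
0 of 3 fail.

0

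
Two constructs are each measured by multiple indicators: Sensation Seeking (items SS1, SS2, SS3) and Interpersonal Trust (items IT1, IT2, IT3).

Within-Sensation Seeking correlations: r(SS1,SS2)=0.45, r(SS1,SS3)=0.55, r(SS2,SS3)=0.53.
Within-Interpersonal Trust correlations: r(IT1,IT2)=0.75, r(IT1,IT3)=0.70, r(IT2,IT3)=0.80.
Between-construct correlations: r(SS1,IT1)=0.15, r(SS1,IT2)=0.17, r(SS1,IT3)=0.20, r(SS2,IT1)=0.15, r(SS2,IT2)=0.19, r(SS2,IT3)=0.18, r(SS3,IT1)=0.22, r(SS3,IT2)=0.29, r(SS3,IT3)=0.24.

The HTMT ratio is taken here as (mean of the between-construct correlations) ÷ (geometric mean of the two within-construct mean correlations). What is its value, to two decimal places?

0.32

Mean between = 1.79/9 = 0.1989.
Mean within-SS = 1.53/3 = 0.5100; mean within-IT = 2.25/3 = 0.7500.
Geometric mean = √(0.5100 × 0.7500) = 0.6185.
HTMT = 0.1989 / 0.6185 = 0.32.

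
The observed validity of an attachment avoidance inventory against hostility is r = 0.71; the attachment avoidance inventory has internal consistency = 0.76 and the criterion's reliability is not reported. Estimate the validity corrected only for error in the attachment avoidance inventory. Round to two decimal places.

0.81

Single correction: r_c = r_obs / √r_xx = 0.71 / √0.76 = 0.71 / 0.8718 ≈ 0.81.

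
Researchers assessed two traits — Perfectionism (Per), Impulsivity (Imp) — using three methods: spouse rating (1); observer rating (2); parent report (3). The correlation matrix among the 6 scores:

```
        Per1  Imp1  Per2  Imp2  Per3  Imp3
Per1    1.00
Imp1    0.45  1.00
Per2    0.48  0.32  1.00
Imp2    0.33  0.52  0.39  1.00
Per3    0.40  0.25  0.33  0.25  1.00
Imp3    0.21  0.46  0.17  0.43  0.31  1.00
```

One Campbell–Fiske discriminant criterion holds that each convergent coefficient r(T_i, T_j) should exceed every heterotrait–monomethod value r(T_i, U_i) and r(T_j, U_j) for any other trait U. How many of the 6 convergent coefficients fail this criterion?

2

Convergent coefficients and their comparison sets:
Per (methods 1·2): 0.48 vs {0.45, 0.39} → pass.
Per (methods 1·3): 0.40 vs {0.45, 0.31} → fail.
Per (methods 2·3): 0.33 vs {0.39, 0.31} → fail.
Imp (methods 1·2): 0.52 vs {0.45, 0.39} → pass.
Imp (methods 1·3): 0.46 vs {0.45, 0.31} → pass.
Imp (methods 2·3): 0.43 vs {0.39, 0.31} → pass.
2 of 6 fail.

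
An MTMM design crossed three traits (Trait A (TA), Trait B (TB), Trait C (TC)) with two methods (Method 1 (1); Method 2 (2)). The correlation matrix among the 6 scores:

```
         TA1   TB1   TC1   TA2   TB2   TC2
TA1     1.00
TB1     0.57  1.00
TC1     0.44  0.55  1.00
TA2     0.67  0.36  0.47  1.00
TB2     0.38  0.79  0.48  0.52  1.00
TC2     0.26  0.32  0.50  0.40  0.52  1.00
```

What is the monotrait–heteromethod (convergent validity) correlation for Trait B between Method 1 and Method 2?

0.79

Same trait (TB), different methods: r(TB1, TB2) = 0.79.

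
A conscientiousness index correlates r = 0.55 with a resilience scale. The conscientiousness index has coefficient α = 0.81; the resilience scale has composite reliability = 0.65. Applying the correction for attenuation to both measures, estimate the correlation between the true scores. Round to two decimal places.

0.76

r_true = r_obs / √(r_xx · r_yy) = 0.55 / √(0.81 × 0.65) = 0.55 / √0.5265 = 0.55 / 0.7256 ≈ 0.76.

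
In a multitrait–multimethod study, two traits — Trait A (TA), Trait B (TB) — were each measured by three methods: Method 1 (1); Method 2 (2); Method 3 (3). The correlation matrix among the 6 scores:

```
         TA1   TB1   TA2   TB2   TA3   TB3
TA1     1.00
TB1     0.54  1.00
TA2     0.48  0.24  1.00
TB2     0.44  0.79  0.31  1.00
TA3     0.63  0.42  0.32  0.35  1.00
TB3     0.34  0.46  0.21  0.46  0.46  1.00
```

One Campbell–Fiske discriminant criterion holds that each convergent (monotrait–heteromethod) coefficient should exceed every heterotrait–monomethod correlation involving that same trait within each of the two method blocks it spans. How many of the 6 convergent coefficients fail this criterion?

4

Each convergent coefficient versus the relevant comparison correlations:
TA (methods 1·2): 0.48 vs {0.54, 0.31} → fail.
TA (methods 1·3): 0.63 vs {0.54, 0.46} → pass.
TA (methods 2·3): 0.32 vs {0.31, 0.46} → fail.
TB (methods 1·2): 0.79 vs {0.54, 0.31} → pass.
TB (methods 1·3): 0.46 vs {0.54, 0.46} → fail.
TB (methods 2·3): 0.46 vs {0.31, 0.46} → fail.
4 of 6 fail.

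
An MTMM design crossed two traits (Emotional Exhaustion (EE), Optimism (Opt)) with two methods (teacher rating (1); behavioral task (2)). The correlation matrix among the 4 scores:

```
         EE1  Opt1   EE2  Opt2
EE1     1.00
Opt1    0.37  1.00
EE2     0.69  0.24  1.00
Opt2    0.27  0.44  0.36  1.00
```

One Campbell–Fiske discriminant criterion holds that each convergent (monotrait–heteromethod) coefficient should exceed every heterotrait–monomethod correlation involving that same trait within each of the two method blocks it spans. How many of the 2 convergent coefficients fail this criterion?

0

Checking each validity diagonal entry against its comparison values:
EE (methods 1·2): 0.69 vs {0.37, 0.36} → pass.
Opt (methods 1·2): 0.44 vs {0.37, 0.36} → pass.
0 of 2 fail.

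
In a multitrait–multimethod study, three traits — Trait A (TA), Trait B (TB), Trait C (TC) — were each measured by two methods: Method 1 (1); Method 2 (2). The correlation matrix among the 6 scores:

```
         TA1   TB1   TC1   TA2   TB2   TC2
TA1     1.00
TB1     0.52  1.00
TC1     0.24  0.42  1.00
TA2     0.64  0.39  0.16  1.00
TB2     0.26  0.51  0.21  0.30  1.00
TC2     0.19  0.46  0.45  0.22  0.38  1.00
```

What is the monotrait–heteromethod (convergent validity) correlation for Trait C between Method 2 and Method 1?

0.45

Same trait (TC), different methods: r(TC2, TC1) = 0.45.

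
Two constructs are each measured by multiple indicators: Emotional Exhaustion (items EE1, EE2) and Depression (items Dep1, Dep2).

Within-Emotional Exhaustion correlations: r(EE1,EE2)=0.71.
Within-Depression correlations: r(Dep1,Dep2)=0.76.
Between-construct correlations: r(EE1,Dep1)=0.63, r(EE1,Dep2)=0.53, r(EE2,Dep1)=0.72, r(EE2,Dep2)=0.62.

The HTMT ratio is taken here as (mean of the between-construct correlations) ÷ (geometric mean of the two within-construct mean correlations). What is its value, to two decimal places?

Between-construct mean = 2.50/4 = 0.6250.
Mean within-EE = 0.71/1 = 0.7100; mean within-Dep = 0.76/1 = 0.7600.
Geometric mean = √(0.7100 × 0.7600) = 0.7346.
HTMT = 0.6250 / 0.7346 = 0.85.

0.85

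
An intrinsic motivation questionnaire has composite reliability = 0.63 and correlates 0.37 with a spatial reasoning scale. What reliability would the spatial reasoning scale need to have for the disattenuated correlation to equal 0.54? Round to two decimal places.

r_true = r_obs / √(r_xx · r_yy) ⇒ 0.54 = 0.37 / √(0.63 · r_yy).
√(0.63 · r_yy) = 0.37 / 0.54 = 0.6852; 0.63 · r_yy = 0.4695; r_yy = 0.4695 / 0.63 ≈ 0.75.

0.75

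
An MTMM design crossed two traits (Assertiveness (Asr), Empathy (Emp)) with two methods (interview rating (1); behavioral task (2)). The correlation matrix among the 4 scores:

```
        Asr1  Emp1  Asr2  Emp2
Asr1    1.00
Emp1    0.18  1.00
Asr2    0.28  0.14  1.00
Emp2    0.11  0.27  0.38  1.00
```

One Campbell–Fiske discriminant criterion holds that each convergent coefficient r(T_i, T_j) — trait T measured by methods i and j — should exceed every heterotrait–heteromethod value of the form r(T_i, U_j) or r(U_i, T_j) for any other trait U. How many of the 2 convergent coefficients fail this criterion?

Checking each validity diagonal entry against its comparison values:
Asr (methods 1·2): 0.28 vs {0.11, 0.14} → pass.
Emp (methods 1·2): 0.27 vs {0.14, 0.11} → pass.
0 of 2 fail.

0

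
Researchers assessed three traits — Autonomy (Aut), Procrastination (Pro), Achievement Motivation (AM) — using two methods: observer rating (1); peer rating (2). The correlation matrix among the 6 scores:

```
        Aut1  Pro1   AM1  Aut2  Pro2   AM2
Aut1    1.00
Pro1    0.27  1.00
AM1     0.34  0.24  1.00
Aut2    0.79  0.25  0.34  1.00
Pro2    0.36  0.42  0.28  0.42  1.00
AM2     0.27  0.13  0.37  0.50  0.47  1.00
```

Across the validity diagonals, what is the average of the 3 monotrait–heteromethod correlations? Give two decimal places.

0.53

Convergent values: 0.79, 0.42, 0.37; mean = 1.58/3 = 0.53.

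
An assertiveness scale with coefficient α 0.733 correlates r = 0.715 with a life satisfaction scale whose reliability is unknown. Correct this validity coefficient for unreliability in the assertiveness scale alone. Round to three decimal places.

0.835

Single correction: r_c = r_obs / √r_xx = 0.715 / √0.733 = 0.715 / 0.8562 ≈ 0.835.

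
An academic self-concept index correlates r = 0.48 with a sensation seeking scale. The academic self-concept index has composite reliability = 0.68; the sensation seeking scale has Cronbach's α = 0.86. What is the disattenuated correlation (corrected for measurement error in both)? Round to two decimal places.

r_true = r_obs / √(r_xx · r_yy) = 0.48 / √(0.68 × 0.86) = 0.48 / √0.5848 = 0.48 / 0.7647 ≈ 0.63.

0.63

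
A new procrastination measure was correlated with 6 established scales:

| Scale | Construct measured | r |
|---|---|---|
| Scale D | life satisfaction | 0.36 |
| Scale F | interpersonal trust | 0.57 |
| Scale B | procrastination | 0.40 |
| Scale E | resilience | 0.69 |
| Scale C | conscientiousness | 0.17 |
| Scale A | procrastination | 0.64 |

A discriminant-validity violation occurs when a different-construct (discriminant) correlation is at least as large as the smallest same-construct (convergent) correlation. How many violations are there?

Convergent (same construct = procrastination): Scale B, Scale A.
Smallest convergent = 0.40. Discriminant values: 0.36, 0.57, 0.69, 0.17; count ≥ 0.40 → 2.

2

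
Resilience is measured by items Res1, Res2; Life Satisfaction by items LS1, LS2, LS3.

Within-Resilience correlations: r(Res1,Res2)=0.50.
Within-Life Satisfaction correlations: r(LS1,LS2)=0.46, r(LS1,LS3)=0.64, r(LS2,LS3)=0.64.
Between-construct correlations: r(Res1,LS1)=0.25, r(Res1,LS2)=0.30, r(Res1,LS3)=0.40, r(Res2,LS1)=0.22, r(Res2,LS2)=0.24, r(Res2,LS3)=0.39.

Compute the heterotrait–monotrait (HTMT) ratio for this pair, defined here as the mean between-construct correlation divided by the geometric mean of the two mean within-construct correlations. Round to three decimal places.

Between-construct mean = 1.80/6 = 0.3000.
Mean within-Res = 0.50/1 = 0.5000; mean within-LS = 1.74/3 = 0.5800.
Geometric mean = √(0.5000 × 0.5800) = 0.5385.
HTMT = 0.3000 / 0.5385 = 0.557.

0.557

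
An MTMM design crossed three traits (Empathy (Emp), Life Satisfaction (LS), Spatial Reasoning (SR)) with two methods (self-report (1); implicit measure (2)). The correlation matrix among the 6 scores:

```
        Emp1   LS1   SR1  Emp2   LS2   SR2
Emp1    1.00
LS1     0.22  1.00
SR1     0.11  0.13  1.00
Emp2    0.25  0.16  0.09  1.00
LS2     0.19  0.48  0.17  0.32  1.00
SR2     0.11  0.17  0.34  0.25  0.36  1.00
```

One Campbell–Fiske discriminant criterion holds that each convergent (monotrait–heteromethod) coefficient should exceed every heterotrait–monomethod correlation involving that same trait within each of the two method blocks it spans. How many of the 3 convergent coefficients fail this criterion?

Checking each validity diagonal entry against its comparison values:
Emp (methods 1·2): 0.25 vs {0.22, 0.32, 0.11, 0.25} → fail.
LS (methods 1·2): 0.48 vs {0.22, 0.32, 0.13, 0.36} → pass.
SR (methods 1·2): 0.34 vs {0.11, 0.25, 0.13, 0.36} → fail.
2 of 3 fail.

2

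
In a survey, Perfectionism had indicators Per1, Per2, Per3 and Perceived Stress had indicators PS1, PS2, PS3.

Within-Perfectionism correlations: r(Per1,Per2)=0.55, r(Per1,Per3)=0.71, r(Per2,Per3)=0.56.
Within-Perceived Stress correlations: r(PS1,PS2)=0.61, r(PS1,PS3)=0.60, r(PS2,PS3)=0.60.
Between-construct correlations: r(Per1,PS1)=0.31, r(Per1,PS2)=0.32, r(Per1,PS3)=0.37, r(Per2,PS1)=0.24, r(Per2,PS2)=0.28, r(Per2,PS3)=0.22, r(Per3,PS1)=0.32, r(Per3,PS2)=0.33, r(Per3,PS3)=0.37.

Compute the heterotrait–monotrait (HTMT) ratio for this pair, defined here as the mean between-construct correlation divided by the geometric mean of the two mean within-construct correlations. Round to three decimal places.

Mean between = 2.76/9 = 0.3067.
Mean within-Per = 1.82/3 = 0.6067; mean within-PS = 1.81/3 = 0.6033.
Geometric mean = √(0.6067 × 0.6033) = 0.6050.
HTMT = 0.3067 / 0.6050 = 0.507.

0.507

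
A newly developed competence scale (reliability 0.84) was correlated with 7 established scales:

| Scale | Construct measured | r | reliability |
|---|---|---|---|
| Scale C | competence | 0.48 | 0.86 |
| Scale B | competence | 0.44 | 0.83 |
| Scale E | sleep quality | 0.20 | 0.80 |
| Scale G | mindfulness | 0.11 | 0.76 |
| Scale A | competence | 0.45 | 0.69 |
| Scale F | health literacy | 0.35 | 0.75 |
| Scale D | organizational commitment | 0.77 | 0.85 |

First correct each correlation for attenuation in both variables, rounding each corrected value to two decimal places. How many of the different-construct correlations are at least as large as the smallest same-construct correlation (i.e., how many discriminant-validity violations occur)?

Disattenuated r (r / √(r_scale · r_new)):
  Scale C (conv): 0.48 / √(0.86·0.84) = 0.56
  Scale B (conv): 0.44 / √(0.83·0.84) = 0.53
  Scale E (disc): 0.20 / √(0.80·0.84) = 0.24
  Scale G (disc): 0.11 / √(0.76·0.84) = 0.14
  Scale A (conv): 0.45 / √(0.69·0.84) = 0.59
  Scale F (disc): 0.35 / √(0.75·0.84) = 0.44
  Scale D (disc): 0.77 / √(0.85·0.84) = 0.91
Smallest convergent = 0.53. Discriminant values: 0.24, 0.14, 0.44, 0.91; count ≥ 0.53 → 1.

1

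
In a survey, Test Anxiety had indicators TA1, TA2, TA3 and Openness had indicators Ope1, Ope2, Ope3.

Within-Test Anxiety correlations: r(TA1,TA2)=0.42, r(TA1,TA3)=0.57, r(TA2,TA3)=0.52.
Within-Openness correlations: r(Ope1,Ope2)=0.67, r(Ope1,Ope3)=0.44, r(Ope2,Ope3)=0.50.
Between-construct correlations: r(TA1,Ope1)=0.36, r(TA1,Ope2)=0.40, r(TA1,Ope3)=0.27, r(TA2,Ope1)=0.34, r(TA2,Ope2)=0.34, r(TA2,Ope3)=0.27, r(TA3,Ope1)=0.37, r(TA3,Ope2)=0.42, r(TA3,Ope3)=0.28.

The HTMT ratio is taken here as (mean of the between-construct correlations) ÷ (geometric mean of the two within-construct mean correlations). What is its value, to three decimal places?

0.652

Between-construct mean = 3.05/9 = 0.3389.
Mean within-TA = 1.51/3 = 0.5033; mean within-Ope = 1.61/3 = 0.5367.
Geometric mean = √(0.5033 × 0.5367) = 0.5197.
HTMT = 0.3389 / 0.5197 = 0.652.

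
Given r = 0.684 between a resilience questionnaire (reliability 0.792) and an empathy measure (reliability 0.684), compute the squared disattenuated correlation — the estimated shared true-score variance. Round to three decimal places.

0.864

Disattenuated r = 0.684 / √(0.792 × 0.684) = 0.684 / 0.7360 = 0.9293.
Shared true-score variance = 0.9293² = 0.8636 ≈ 0.864.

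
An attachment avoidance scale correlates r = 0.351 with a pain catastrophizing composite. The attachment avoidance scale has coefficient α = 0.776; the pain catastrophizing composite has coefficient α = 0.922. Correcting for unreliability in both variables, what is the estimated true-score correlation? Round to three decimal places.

0.415

r_true = r_obs / √(r_xx · r_yy) = 0.351 / √(0.776 × 0.922) = 0.351 / √0.715472 = 0.351 / 0.8459 ≈ 0.415.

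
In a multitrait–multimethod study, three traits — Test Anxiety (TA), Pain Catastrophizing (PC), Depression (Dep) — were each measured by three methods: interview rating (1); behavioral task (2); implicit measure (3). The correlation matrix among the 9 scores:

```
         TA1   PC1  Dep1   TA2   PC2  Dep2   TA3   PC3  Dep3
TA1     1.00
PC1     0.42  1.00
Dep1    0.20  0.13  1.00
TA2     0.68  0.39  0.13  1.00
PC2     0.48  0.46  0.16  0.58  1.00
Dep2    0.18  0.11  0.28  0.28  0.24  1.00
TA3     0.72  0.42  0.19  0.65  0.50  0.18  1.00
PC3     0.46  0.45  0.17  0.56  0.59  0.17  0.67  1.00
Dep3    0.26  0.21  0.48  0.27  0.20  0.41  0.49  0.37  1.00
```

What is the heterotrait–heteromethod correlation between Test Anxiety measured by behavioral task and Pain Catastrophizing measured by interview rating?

Different traits and methods: r(TA2, PC1) = 0.39.

0.39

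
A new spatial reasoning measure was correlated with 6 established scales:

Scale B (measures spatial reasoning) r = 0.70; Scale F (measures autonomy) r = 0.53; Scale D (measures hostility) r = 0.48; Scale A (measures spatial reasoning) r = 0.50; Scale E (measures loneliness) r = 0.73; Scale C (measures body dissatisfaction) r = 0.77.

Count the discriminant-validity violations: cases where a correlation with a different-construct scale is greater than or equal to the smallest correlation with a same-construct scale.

3

Convergent (same construct = spatial reasoning): Scale B, Scale A.
Smallest convergent = 0.50. Discriminant values: 0.53, 0.48, 0.73, 0.77; count ≥ 0.50 → 3.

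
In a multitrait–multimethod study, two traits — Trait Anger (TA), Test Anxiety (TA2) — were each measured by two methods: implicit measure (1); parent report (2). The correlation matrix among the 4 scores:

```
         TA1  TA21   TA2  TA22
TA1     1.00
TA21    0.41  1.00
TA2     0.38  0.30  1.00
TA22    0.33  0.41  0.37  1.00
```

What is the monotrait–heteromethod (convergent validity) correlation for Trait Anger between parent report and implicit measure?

0.38

Same trait (TA), different methods: r(TA2, TA1) = 0.38.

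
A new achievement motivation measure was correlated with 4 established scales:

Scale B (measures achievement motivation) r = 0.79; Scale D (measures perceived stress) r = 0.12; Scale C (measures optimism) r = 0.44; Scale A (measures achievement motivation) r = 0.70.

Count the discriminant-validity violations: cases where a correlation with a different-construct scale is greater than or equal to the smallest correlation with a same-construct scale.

Convergent (same construct = achievement motivation): Scale B, Scale A.
Smallest convergent = 0.70. Discriminant values: 0.12, 0.44; count ≥ 0.70 → 0.

0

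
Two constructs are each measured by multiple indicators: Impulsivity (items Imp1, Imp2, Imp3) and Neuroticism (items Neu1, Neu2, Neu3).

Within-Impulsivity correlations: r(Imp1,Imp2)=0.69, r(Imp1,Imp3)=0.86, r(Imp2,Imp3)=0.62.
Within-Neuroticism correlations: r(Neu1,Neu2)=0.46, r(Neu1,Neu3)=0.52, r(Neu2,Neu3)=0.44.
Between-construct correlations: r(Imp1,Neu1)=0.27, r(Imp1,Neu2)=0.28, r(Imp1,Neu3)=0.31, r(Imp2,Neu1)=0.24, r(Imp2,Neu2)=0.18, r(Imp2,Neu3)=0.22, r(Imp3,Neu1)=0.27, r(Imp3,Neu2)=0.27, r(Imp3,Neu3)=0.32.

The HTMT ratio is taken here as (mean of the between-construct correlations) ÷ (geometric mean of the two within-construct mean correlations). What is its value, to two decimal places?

0.45

Between-construct mean = 2.36/9 = 0.2622.
Mean within-Imp = 2.17/3 = 0.7233; mean within-Neu = 1.42/3 = 0.4733.
Geometric mean = √(0.7233 × 0.4733) = 0.5851.
HTMT = 0.2622 / 0.5851 = 0.45.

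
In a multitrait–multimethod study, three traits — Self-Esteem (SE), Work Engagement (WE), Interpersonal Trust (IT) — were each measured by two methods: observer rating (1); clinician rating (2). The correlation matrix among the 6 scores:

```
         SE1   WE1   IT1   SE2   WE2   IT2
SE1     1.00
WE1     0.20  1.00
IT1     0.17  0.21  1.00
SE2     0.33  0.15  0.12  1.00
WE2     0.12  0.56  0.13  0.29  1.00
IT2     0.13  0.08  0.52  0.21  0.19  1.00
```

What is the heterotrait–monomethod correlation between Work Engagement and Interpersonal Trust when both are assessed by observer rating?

Different traits, same method: r(WE1, IT1) = 0.21.

0.21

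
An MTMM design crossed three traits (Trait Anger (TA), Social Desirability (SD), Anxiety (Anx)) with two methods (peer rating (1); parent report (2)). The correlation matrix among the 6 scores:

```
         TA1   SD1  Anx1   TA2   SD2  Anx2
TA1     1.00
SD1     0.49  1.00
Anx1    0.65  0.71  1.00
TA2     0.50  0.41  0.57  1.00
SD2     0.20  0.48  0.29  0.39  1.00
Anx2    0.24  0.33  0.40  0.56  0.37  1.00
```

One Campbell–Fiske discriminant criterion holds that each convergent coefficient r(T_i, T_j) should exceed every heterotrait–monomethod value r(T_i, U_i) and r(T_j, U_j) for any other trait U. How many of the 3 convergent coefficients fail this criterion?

3

Checking each validity diagonal entry against its comparison values:
TA (methods 1·2): 0.50 vs {0.49, 0.39, 0.65, 0.56} → fail.
SD (methods 1·2): 0.48 vs {0.49, 0.39, 0.71, 0.37} → fail.
Anx (methods 1·2): 0.40 vs {0.65, 0.56, 0.71, 0.37} → fail.
3 of 3 fail.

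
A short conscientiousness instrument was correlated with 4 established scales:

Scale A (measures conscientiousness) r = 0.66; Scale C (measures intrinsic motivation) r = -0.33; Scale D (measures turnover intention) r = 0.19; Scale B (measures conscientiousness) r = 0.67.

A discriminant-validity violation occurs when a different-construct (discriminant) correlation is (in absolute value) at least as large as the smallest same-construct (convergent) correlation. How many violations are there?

Convergent (same construct = conscientiousness): Scale A, Scale B.
Smallest convergent = 0.66. Discriminant |r|: 0.33, 0.19; count ≥ 0.66 → 0.

0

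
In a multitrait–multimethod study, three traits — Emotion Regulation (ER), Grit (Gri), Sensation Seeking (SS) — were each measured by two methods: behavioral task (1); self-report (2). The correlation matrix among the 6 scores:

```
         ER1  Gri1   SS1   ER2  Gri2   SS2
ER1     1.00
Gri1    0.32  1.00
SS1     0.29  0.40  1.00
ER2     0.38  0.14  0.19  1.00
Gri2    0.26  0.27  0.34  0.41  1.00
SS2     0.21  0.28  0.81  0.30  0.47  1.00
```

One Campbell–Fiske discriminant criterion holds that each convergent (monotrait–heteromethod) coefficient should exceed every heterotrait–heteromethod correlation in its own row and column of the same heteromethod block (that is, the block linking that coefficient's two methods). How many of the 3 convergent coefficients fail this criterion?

Checking each validity diagonal entry against its comparison values:
ER (methods 1·2): 0.38 vs {0.26, 0.14, 0.21, 0.19} → pass.
Gri (methods 1·2): 0.27 vs {0.14, 0.26, 0.28, 0.34} → fail.
SS (methods 1·2): 0.81 vs {0.19, 0.21, 0.34, 0.28} → pass.
1 of 3 fail.

1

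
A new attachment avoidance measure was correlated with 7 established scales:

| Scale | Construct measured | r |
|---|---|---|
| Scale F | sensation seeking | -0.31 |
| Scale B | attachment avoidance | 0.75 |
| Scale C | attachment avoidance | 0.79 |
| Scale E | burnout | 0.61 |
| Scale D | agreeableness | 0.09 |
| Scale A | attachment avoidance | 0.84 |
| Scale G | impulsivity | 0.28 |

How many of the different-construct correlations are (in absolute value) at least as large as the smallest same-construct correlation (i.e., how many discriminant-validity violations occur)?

Convergent (same construct = attachment avoidance): Scale B, Scale C, Scale A.
Smallest convergent = 0.75. Discriminant |r|: 0.31, 0.61, 0.09, 0.28; count ≥ 0.75 → 0.

0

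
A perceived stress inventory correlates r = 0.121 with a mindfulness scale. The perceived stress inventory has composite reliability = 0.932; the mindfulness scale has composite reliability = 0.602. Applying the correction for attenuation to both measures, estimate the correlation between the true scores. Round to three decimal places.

r_true = r_obs / √(r_xx · r_yy) = 0.121 / √(0.932 × 0.602) = 0.121 / √0.561064 = 0.121 / 0.7490 ≈ 0.162.

0.162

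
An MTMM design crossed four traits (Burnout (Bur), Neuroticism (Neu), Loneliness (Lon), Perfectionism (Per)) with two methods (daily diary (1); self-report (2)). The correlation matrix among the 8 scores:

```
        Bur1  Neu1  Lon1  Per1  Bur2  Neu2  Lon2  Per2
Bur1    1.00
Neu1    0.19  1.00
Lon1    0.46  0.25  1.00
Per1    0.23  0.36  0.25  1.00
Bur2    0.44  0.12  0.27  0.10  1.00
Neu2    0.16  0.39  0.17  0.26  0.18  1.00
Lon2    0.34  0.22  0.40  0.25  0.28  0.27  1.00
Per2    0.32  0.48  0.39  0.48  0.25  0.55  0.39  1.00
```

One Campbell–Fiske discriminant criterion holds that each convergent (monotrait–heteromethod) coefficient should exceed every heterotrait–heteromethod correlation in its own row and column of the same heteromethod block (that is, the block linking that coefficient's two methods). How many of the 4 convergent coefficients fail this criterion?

2

Convergent coefficients and their comparison sets:
Bur (methods 1·2): 0.44 vs {0.16, 0.12, 0.34, 0.27, 0.32, 0.10} → pass.
Neu (methods 1·2): 0.39 vs {0.12, 0.16, 0.22, 0.17, 0.48, 0.26} → fail.
Lon (methods 1·2): 0.40 vs {0.27, 0.34, 0.17, 0.22, 0.39, 0.25} → pass.
Per (methods 1·2): 0.48 vs {0.10, 0.32, 0.26, 0.48, 0.25, 0.39} → fail.
2 of 4 fail.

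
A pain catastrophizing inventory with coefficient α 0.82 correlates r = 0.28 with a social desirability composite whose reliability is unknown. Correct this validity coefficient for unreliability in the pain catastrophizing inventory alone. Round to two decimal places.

0.31

Single correction: r_c = r_obs / √r_xx = 0.28 / √0.82 = 0.28 / 0.9055 ≈ 0.31.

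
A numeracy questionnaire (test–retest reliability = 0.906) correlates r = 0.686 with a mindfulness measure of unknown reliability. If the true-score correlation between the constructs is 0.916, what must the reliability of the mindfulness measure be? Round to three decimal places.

r_true = r_obs / √(r_xx · r_yy) ⇒ 0.916 = 0.686 / √(0.906 · r_yy).
√(0.906 · r_yy) = 0.686 / 0.916 = 0.7489; 0.906 · r_yy = 0.5609; r_yy = 0.5609 / 0.906 ≈ 0.619.

0.619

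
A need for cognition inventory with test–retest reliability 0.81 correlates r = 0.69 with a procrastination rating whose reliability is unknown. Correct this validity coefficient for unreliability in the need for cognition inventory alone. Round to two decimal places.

0.77

Single correction: r_c = r_obs / √r_xx = 0.69 / √0.81 = 0.69 / 0.9000 ≈ 0.77.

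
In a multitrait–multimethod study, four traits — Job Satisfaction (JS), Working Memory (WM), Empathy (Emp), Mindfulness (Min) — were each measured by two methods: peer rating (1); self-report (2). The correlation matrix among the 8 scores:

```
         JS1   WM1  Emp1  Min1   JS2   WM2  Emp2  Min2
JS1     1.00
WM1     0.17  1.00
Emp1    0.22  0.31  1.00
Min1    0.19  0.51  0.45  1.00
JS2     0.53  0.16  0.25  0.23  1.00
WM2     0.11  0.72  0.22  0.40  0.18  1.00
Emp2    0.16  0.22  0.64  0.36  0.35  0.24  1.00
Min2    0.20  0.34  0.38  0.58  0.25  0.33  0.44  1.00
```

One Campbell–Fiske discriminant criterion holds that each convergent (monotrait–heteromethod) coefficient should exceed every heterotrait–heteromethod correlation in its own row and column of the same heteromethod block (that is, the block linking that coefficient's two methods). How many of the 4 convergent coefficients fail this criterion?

Convergent coefficients and their comparison sets:
JS (methods 1·2): 0.53 vs {0.11, 0.16, 0.16, 0.25, 0.20, 0.23} → pass.
WM (methods 1·2): 0.72 vs {0.16, 0.11, 0.22, 0.22, 0.34, 0.40} → pass.
Emp (methods 1·2): 0.64 vs {0.25, 0.16, 0.22, 0.22, 0.38, 0.36} → pass.
Min (methods 1·2): 0.58 vs {0.23, 0.20, 0.40, 0.34, 0.36, 0.38} → pass.
0 of 4 fail.

0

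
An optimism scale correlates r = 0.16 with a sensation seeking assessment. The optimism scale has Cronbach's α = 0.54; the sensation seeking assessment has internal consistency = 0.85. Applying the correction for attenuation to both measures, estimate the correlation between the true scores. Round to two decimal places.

0.24

r_true = r_obs / √(r_xx · r_yy) = 0.16 / √(0.54 × 0.85) = 0.16 / √0.4590 = 0.16 / 0.6775 ≈ 0.24.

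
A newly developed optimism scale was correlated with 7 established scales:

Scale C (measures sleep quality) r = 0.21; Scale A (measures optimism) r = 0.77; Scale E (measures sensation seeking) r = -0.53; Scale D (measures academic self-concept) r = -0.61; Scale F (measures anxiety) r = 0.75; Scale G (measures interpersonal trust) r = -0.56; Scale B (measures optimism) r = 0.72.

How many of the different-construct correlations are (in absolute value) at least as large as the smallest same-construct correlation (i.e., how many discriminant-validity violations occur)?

Convergent (same construct = optimism): Scale A, Scale B.
Smallest convergent = 0.72. Discriminant |r|: 0.21, 0.53, 0.61, 0.75, 0.56; count ≥ 0.72 → 1.

1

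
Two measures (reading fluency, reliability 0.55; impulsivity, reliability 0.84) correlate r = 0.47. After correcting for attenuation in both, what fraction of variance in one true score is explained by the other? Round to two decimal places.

Disattenuated r = 0.47 / √(0.55 × 0.84) = 0.47 / 0.6797 = 0.6915.
Shared true-score variance = 0.6915² = 0.4782 ≈ 0.48.

0.48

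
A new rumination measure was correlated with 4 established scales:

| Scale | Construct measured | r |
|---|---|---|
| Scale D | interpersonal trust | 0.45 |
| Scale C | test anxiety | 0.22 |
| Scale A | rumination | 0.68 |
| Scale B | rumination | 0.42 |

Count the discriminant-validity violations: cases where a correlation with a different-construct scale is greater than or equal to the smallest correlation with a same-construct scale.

Convergent (same construct = rumination): Scale A, Scale B.
Smallest convergent = 0.42. Discriminant values: 0.45, 0.22; count ≥ 0.42 → 1.

1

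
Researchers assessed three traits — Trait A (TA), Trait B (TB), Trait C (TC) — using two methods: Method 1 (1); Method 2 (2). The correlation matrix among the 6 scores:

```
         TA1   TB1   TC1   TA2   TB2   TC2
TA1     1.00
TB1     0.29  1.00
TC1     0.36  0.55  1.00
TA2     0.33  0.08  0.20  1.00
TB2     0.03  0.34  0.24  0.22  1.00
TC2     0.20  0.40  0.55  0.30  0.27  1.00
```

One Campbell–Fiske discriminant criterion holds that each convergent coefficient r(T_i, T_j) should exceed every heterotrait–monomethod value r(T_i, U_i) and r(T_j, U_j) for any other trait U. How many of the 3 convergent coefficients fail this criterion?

Each convergent coefficient versus the relevant comparison correlations:
TA (methods 1·2): 0.33 vs {0.29, 0.22, 0.36, 0.30} → fail.
TB (methods 1·2): 0.34 vs {0.29, 0.22, 0.55, 0.27} → fail.
TC (methods 1·2): 0.55 vs {0.36, 0.30, 0.55, 0.27} → fail.
3 of 3 fail.

3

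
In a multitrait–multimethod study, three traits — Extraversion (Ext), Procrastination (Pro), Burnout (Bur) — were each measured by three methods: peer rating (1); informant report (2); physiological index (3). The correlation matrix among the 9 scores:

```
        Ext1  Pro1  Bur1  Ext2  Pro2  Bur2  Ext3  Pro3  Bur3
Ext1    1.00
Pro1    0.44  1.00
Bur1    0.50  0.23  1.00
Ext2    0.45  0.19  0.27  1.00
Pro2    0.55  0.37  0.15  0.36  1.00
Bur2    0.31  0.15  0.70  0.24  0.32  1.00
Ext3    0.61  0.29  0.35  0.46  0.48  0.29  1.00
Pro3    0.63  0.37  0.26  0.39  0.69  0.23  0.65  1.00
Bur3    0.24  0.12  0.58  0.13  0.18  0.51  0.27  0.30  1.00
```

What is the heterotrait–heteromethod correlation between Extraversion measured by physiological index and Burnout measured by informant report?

Different traits and methods: r(Ext3, Bur2) = 0.29.

0.29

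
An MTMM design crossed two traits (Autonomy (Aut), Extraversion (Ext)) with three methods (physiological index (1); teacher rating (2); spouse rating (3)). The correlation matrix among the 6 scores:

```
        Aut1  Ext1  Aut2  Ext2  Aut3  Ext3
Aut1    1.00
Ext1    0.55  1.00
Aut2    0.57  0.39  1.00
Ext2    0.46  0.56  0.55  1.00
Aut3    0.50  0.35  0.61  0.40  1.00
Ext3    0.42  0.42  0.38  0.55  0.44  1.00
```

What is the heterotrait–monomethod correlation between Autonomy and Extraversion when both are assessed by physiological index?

0.55

Different traits, same method: r(Aut1, Ext1) = 0.55.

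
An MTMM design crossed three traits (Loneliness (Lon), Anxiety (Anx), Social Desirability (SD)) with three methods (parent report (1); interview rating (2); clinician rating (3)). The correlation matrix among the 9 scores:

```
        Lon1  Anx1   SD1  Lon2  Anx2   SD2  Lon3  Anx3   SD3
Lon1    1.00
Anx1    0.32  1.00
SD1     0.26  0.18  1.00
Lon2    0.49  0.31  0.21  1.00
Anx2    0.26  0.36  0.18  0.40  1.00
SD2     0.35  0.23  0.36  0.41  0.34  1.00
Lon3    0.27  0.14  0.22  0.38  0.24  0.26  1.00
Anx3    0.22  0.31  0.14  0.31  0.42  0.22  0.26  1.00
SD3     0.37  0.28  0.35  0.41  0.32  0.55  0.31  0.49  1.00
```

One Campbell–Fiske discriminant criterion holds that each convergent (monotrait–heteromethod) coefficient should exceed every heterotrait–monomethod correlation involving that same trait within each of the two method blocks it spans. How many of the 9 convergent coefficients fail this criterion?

Convergent coefficients and their comparison sets:
Lon (methods 1·2): 0.49 vs {0.32, 0.40, 0.26, 0.41} → pass.
Lon (methods 1·3): 0.27 vs {0.32, 0.26, 0.26, 0.31} → fail.
Lon (methods 2·3): 0.38 vs {0.40, 0.26, 0.41, 0.31} → fail.
Anx (methods 1·2): 0.36 vs {0.32, 0.40, 0.18, 0.34} → fail.
Anx (methods 1·3): 0.31 vs {0.32, 0.26, 0.18, 0.49} → fail.
Anx (methods 2·3): 0.42 vs {0.40, 0.26, 0.34, 0.49} → fail.
SD (methods 1·2): 0.36 vs {0.26, 0.41, 0.18, 0.34} → fail.
SD (methods 1·3): 0.35 vs {0.26, 0.31, 0.18, 0.49} → fail.
SD (methods 2·3): 0.55 vs {0.41, 0.31, 0.34, 0.49} → pass.
7 of 9 fail.

7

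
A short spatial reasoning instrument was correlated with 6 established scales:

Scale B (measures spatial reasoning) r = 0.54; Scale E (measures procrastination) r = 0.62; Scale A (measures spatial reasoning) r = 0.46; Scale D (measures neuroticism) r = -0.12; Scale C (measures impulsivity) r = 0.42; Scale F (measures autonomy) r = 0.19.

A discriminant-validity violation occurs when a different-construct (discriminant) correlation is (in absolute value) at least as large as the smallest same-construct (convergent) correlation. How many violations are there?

1

Convergent (same construct = spatial reasoning): Scale B, Scale A.
Smallest convergent = 0.46. Discriminant |r|: 0.62, 0.12, 0.42, 0.19; count ≥ 0.46 → 1.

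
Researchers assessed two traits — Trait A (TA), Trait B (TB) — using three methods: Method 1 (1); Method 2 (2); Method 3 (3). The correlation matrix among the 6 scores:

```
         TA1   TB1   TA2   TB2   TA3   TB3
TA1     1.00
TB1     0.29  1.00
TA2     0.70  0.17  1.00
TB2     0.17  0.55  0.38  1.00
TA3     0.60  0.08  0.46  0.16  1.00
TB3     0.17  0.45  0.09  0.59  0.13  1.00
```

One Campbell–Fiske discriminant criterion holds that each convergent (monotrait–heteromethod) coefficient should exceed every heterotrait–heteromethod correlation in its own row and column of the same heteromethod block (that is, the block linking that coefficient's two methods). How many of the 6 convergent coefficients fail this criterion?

Each convergent coefficient versus the relevant comparison correlations:
TA (methods 1·2): 0.70 vs {0.17, 0.17} → pass.
TA (methods 1·3): 0.60 vs {0.17, 0.08} → pass.
TA (methods 2·3): 0.46 vs {0.09, 0.16} → pass.
TB (methods 1·2): 0.55 vs {0.17, 0.17} → pass.
TB (methods 1·3): 0.45 vs {0.08, 0.17} → pass.
TB (methods 2·3): 0.59 vs {0.16, 0.09} → pass.
0 of 6 fail.

0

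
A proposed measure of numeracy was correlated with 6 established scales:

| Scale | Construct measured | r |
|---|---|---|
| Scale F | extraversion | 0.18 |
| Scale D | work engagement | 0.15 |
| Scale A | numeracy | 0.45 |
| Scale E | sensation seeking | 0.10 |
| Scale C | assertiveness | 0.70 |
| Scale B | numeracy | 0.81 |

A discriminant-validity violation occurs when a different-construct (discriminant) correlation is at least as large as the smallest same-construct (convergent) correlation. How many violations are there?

1

Convergent (same construct = numeracy): Scale A, Scale B.
Smallest convergent = 0.45. Discriminant values: 0.18, 0.15, 0.10, 0.70; count ≥ 0.45 → 1.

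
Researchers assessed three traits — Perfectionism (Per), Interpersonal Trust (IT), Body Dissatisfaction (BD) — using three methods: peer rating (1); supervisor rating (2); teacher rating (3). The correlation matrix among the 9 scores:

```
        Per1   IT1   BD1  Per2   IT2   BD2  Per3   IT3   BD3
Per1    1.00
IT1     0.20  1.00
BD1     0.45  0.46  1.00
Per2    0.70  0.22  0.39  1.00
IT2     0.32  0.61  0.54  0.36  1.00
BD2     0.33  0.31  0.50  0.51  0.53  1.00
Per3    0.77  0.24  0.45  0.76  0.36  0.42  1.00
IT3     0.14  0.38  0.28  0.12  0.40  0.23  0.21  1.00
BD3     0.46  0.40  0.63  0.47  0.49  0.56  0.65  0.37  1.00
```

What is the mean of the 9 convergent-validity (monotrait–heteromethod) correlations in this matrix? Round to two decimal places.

0.59

Convergent values: 0.70, 0.77, 0.76, 0.61, 0.38, 0.40, 0.50, 0.63, 0.56; mean = 5.31/9 = 0.59.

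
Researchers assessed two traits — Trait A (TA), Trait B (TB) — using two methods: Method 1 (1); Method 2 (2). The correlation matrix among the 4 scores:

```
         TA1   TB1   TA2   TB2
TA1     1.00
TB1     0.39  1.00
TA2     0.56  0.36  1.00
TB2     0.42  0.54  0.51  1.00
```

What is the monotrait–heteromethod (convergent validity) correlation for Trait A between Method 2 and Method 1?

Same trait (TA), different methods: r(TA2, TA1) = 0.56.

0.56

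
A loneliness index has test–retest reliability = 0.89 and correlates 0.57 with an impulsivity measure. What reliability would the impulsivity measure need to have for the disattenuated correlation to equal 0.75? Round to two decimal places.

r_true = r_obs / √(r_xx · r_yy) ⇒ 0.75 = 0.57 / √(0.89 · r_yy).
√(0.89 · r_yy) = 0.57 / 0.75 = 0.7600; 0.89 · r_yy = 0.5776; r_yy = 0.5776 / 0.89 ≈ 0.65.

0.65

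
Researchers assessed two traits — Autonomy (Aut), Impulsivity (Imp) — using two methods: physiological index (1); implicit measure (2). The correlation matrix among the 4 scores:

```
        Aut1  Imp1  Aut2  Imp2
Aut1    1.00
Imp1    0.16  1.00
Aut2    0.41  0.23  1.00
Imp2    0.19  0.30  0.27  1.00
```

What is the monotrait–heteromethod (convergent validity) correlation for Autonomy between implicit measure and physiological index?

0.41

Same trait (Aut), different methods: r(Aut2, Aut1) = 0.41.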